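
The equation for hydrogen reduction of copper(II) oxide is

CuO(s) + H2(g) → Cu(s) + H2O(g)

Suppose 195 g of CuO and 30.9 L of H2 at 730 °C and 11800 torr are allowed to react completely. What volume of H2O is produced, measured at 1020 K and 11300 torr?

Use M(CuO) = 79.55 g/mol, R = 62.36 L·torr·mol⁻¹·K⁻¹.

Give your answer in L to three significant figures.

n(CuO) = 195 / 79.55 = 2.451 mol
n(H2) = PV/RT = (11800 × 30.9) / (62.36 × 1003.15) = 5.829 mol
For 2.451 mol CuO, stoichiometry requires (1/1) × 2.451 = 2.451 mol H2; 5.829 mol is available, so CuO is limiting.
n(H2O) = (1/1) × 2.451 = 2.451 mol
V(H2O) = nRT/P = 2.451 × 62.36 × 1020 / 11300 = 13.80 L

13.8 L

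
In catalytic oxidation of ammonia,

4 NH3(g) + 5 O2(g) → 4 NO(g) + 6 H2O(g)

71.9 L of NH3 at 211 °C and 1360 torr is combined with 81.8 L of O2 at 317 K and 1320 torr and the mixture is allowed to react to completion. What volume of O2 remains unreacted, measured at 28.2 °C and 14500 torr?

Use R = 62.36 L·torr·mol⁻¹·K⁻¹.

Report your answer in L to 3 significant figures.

1.83 L

n(NH3) = PV/RT = (1360 × 71.9) / (62.36 × 484.15) = 3.239 mol
n(O2) = PV/RT = (1320 × 81.8) / (62.36 × 317) = 5.462 mol
For 3.239 mol NH3, stoichiometry requires (5/4) × 3.239 = 4.049 mol O2; 5.462 mol is available, so NH3 is limiting.
n(O2) consumed = (5/4) × 3.239 = 4.049 mol; remaining = 5.462 − 4.049 = 1.413 mol
V(O2) = nRT/P = 1.413 × 62.36 × 301.35 / 14500 = 1.831 L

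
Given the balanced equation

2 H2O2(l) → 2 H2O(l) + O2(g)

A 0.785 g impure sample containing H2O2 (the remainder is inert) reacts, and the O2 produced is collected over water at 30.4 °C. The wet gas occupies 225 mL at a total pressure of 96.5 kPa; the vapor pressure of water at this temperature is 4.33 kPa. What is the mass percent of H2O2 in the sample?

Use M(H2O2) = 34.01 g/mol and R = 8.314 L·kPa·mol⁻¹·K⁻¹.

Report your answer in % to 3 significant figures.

P(O2) = 96.5 − 4.33 = 92.17 kPa
n(O2) = PV/RT = (92.17 × 0.2250) / (8.314 × 303.55) = 0.008217 mol
n(H2O2) = (2/1) × 0.008217 = 0.01643 mol
m(H2O2) = 0.01643 × 34.01 = 0.5588 g
%H2O2 = 0.5588 / 0.785 × 100 = 71.18%

71.2 %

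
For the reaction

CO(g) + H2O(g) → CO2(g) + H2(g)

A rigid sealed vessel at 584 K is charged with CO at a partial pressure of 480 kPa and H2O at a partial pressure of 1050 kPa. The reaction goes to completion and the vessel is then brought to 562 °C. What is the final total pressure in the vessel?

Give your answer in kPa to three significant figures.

With V and T fixed, P_i ∝ n_i, so the mole ratios apply directly to partial pressures at 584 K.
P(H2O) required for 480 kPa of CO = (1/1) × 480 = 480.0 kPa; available 1050 kPa, so CO is limiting.
P(H2O) remaining = 1050 − (1/1) × 480 = 570.0 kPa
P(gaseous products) = (1+1)/1 × 480 = 960.0 kPa
P_total at 584 K = 570.0 + 960.0 = 1530 kPa
Scaling to 562 °C: P = 1530 × 835.15/584 = 2188 kPa

2190 kPa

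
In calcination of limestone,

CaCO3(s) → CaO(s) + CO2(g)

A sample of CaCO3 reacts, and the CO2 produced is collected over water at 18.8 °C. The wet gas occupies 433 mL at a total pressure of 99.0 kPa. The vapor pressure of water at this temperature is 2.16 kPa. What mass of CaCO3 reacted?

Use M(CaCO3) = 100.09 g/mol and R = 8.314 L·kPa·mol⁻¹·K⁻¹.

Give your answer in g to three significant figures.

1.73 g

P(CO2) = 99.0 − 2.16 = 96.84 kPa
n(CO2) = PV/RT = (96.84 × 0.4330) / (8.314 × 291.95) = 0.01728 mol
n(CaCO3) = (1/1) × 0.01728 = 0.01728 mol
m(CaCO3) = 0.01728 × 100.09 = 1.730 g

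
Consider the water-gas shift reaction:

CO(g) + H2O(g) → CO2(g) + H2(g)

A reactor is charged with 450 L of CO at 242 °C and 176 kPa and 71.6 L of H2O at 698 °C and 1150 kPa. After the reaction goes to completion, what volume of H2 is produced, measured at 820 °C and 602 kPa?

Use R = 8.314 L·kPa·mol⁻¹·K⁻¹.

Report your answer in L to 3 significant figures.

n(CO) = PV/RT = (176 × 450) / (8.314 × 515.15) = 18.49 mol
n(H2O) = PV/RT = (1150 × 71.6) / (8.314 × 971.15) = 10.20 mol
For 18.49 mol CO, stoichiometry requires (1/1) × 18.49 = 18.49 mol H2O; 10.20 mol is available, so H2O is limiting.
n(H2) = (1/1) × 10.20 = 10.20 mol
V(H2) = nRT/P = 10.20 × 8.314 × 1093.15 / 602 = 154.0 L

154 L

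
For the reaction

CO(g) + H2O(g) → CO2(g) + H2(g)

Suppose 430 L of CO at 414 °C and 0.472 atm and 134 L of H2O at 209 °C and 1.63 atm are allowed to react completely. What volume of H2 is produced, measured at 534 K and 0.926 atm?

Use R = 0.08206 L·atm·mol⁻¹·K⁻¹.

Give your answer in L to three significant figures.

n(CO) = PV/RT = (0.472 × 430) / (0.08206 × 687.15) = 3.599 mol
n(H2O) = PV/RT = (1.63 × 134) / (0.08206 × 482.15) = 5.521 mol
For 3.599 mol CO, stoichiometry requires (1/1) × 3.599 = 3.599 mol H2O; 5.521 mol is available, so CO is limiting.
n(H2) = (1/1) × 3.599 = 3.599 mol
V(H2) = nRT/P = 3.599 × 0.08206 × 534 / 0.926 = 170.3 L

170 L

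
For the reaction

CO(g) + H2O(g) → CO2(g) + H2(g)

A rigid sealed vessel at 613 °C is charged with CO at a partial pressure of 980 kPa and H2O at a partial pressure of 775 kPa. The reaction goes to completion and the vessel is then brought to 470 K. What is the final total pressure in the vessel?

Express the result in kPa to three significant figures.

931 kPa

Because the vessel is rigid and T is held at 613 °C, work the stoichiometry in partial pressures (P_i = n_iRT/V).
P(H2O) required for 980 kPa of CO = (1/1) × 980 = 980.0 kPa; available 775 kPa, so H2O is limiting.
P(CO) remaining = 980 − (1/1) × 775 = 205.0 kPa
P(gaseous products) = (1+1)/1 × 775 = 1550 kPa
P_total at 613 °C = 205.0 + 1550 = 1755 kPa
Scaling to 470 K: P = 1755 × 470/886.15 = 930.8 kPa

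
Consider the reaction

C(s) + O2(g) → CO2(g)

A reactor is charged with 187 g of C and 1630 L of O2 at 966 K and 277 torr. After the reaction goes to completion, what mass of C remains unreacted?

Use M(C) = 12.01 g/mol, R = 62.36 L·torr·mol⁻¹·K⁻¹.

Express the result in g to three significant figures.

97.0 g

n(C) = 187 / 12.01 = 15.57 mol
n(O2) = PV/RT = (277 × 1630) / (62.36 × 966) = 7.495 mol
For 15.57 mol C, stoichiometry requires (1/1) × 15.57 = 15.57 mol O2; 7.495 mol is available, so O2 is limiting.
n(C) consumed = (1/1) × 7.495 = 7.495 mol; remaining = 15.57 − 7.495 = 8.075 mol
m(C) = 8.075 × 12.01 = 96.98 g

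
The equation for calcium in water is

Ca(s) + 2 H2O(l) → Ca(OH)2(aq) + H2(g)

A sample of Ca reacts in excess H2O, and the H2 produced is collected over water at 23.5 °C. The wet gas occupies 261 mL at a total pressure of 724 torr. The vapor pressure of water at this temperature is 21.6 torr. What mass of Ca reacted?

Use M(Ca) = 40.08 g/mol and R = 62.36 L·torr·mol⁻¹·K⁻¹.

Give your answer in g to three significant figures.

P(H2) = 724 − 21.6 = 702.4 torr
n(H2) = PV/RT = (702.4 × 0.2610) / (62.36 × 296.65) = 0.009910 mol
n(Ca) = (1/1) × 0.009910 = 0.009910 mol
m(Ca) = 0.009910 × 40.08 = 0.3972 g

0.397 g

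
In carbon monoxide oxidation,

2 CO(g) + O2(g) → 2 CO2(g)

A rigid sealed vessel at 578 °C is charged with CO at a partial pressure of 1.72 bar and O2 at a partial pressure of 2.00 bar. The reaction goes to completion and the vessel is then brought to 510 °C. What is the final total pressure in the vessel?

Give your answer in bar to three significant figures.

At constant V, partial pressures at 578 °C are proportional to moles, so apply stoichiometry directly to pressures.
P(O2) required for 1.72 bar of CO = (1/2) × 1.72 = 0.8600 bar; available 2.00 bar, so CO is limiting.
P(O2) remaining = 2.00 − (1/2) × 1.72 = 1.140 bar
P(gaseous products) = (2)/2 × 1.72 = 1.720 bar
P_total at 578 °C = 1.140 + 1.720 = 2.860 bar
Scaling to 510 °C: P = 2.860 × 783.15/851.15 = 2.632 bar

2.63 bar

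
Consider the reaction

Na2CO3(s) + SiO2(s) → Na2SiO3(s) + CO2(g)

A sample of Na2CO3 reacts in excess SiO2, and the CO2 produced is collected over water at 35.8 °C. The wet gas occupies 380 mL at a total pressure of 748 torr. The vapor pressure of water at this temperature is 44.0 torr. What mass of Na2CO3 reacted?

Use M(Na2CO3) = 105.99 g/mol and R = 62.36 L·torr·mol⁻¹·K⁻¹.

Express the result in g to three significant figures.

1.47 g

P(CO2) = 748 − 44.0 = 704.0 torr
n(CO2) = PV/RT = (704.0 × 0.3800) / (62.36 × 308.95) = 0.01389 mol
n(Na2CO3) = (1/1) × 0.01389 = 0.01389 mol
m(Na2CO3) = 0.01389 × 105.99 = 1.472 g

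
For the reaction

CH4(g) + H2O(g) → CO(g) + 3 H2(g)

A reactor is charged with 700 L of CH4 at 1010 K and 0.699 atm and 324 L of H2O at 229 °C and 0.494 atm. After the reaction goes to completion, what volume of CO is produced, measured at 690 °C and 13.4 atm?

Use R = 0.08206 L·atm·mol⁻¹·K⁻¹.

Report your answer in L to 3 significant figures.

22.9 L

n(CH4) = PV/RT = (0.699 × 700) / (0.08206 × 1010) = 5.904 mol
n(H2O) = PV/RT = (0.494 × 324) / (0.08206 × 502.15) = 3.884 mol
For 5.904 mol CH4, stoichiometry requires (1/1) × 5.904 = 5.904 mol H2O; 3.884 mol is available, so H2O is limiting.
n(CO) = (1/1) × 3.884 = 3.884 mol
V(CO) = nRT/P = 3.884 × 0.08206 × 963.15 / 13.4 = 22.91 L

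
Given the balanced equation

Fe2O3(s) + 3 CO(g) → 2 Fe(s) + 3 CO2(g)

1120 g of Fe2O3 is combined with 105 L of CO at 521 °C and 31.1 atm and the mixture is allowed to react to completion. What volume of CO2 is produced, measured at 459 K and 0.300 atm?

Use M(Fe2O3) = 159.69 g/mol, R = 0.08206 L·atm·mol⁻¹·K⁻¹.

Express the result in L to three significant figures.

n(Fe2O3) = 1120 / 159.69 = 7.014 mol
n(CO) = PV/RT = (31.1 × 105) / (0.08206 × 794.15) = 50.11 mol
For 7.014 mol Fe2O3, stoichiometry requires (3/1) × 7.014 = 21.04 mol CO; 50.11 mol is available, so Fe2O3 is limiting.
n(CO2) = (3/1) × 7.014 = 21.04 mol
V(CO2) = nRT/P = 21.04 × 0.08206 × 459 / 0.300 = 2642 L

2640 L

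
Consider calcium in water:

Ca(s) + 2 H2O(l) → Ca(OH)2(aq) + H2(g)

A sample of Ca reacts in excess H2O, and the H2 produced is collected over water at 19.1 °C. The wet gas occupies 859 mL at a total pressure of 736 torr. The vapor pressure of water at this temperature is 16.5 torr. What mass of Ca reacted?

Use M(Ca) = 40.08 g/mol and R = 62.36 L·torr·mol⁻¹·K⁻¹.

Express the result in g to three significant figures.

1.36 g

P(H2) = 736 − 16.5 = 719.5 torr
n(H2) = PV/RT = (719.5 × 0.8590) / (62.36 × 292.25) = 0.03391 mol
n(Ca) = (1/1) × 0.03391 = 0.03391 mol
m(Ca) = 0.03391 × 40.08 = 1.359 g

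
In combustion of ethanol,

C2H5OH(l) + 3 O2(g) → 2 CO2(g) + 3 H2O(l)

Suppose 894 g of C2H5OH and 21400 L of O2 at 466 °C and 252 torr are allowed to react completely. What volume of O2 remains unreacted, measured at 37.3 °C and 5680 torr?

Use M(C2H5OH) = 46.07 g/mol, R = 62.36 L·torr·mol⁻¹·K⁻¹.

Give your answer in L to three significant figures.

n(C2H5OH) = 894 / 46.07 = 19.41 mol
n(O2) = PV/RT = (252 × 21400) / (62.36 × 739.15) = 117.0 mol
For 19.41 mol C2H5OH, stoichiometry requires (3/1) × 19.41 = 58.23 mol O2; 117.0 mol is available, so C2H5OH is limiting.
n(O2) consumed = (3/1) × 19.41 = 58.23 mol; remaining = 117.0 − 58.23 = 58.77 mol
V(O2) = nRT/P = 58.77 × 62.36 × 310.45 / 5680 = 200.3 L

200 L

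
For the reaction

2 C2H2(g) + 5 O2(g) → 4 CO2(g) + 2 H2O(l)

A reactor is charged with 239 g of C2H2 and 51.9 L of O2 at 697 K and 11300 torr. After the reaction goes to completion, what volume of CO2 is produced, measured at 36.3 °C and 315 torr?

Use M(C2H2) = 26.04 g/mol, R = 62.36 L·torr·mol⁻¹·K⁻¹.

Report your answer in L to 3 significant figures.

n(C2H2) = 239 / 26.04 = 9.178 mol
n(O2) = PV/RT = (11300 × 51.9) / (62.36 × 697) = 13.49 mol
For 9.178 mol C2H2, stoichiometry requires (5/2) × 9.178 = 22.95 mol O2; 13.49 mol is available, so O2 is limiting.
n(CO2) = (4/5) × 13.49 = 10.79 mol
V(CO2) = nRT/P = 10.79 × 62.36 × 309.45 / 315 = 661.0 L

661 L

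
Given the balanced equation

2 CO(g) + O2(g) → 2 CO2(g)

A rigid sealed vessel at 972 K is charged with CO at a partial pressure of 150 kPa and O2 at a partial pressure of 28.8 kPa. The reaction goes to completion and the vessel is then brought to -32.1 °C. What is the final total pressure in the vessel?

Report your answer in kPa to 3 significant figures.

37.2 kPa

With V and T fixed, P_i ∝ n_i, so the mole ratios apply directly to partial pressures at 972 K.
P(O2) required for 150 kPa of CO = (1/2) × 150 = 75.00 kPa; available 28.8 kPa, so O2 is limiting.
P(CO) remaining = 150 − (2/1) × 28.8 = 92.40 kPa
P(gaseous products) = (2)/1 × 28.8 = 57.60 kPa
P_total at 972 K = 92.40 + 57.60 = 150.0 kPa
Scaling to -32.1 °C: P = 150.0 × 241.05/972 = 37.20 kPa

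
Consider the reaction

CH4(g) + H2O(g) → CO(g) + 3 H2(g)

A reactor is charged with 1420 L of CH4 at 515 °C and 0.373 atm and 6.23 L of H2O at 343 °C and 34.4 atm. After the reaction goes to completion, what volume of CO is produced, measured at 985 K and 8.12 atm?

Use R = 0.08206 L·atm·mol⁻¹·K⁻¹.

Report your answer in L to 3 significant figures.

42.2 L

n(CH4) = PV/RT = (0.373 × 1420) / (0.08206 × 788.15) = 8.189 mol
n(H2O) = PV/RT = (34.4 × 6.23) / (0.08206 × 616.15) = 4.239 mol
For 8.189 mol CH4, stoichiometry requires (1/1) × 8.189 = 8.189 mol H2O; 4.239 mol is available, so H2O is limiting.
n(CO) = (1/1) × 4.239 = 4.239 mol
V(CO) = nRT/P = 4.239 × 0.08206 × 985 / 8.12 = 42.20 L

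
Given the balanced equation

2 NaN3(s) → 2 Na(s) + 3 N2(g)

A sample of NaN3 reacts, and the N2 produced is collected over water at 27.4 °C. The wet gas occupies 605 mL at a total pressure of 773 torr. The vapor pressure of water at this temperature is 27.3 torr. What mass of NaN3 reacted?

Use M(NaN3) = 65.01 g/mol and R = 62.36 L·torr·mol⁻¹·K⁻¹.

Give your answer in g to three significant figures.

1.04 g

P(N2) = 773 − 27.3 = 745.7 torr
n(N2) = PV/RT = (745.7 × 0.6050) / (62.36 × 300.55) = 0.02407 mol
n(NaN3) = (2/3) × 0.02407 = 0.01605 mol
m(NaN3) = 0.01605 × 65.01 = 1.043 g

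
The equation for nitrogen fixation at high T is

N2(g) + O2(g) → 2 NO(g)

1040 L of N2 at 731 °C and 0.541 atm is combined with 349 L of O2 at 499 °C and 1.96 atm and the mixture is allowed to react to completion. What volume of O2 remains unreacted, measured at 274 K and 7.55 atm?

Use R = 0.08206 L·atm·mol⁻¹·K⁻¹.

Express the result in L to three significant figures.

11.8 L

n(N2) = PV/RT = (0.541 × 1040) / (0.08206 × 1004.15) = 6.828 mol
n(O2) = PV/RT = (1.96 × 349) / (0.08206 × 772.15) = 10.80 mol
For 6.828 mol N2, stoichiometry requires (1/1) × 6.828 = 6.828 mol O2; 10.80 mol is available, so N2 is limiting.
n(O2) consumed = (1/1) × 6.828 = 6.828 mol; remaining = 10.80 − 6.828 = 3.972 mol
V(O2) = nRT/P = 3.972 × 0.08206 × 274 / 7.55 = 11.83 L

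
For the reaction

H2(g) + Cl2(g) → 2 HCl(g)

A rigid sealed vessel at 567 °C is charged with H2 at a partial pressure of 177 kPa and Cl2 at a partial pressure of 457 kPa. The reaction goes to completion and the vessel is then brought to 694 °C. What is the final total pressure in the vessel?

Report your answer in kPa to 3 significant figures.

730 kPa

Because the vessel is rigid and T is held at 567 °C, work the stoichiometry in partial pressures (P_i = n_iRT/V).
P(Cl2) required for 177 kPa of H2 = (1/1) × 177 = 177.0 kPa; available 457 kPa, so H2 is limiting.
P(Cl2) remaining = 457 − (1/1) × 177 = 280.0 kPa
P(gaseous products) = (2)/1 × 177 = 354.0 kPa
P_total at 567 °C = 280.0 + 354.0 = 634.0 kPa
Scaling to 694 °C: P = 634.0 × 967.15/840.15 = 729.8 kPa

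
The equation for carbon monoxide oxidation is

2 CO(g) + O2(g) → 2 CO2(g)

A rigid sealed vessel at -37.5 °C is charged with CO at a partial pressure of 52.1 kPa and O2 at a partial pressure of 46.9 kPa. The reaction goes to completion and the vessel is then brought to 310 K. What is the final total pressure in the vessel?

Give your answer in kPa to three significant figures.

Because the vessel is rigid and T is held at -37.5 °C, work the stoichiometry in partial pressures (P_i = n_iRT/V).
P(O2) required for 52.1 kPa of CO = (1/2) × 52.1 = 26.05 kPa; available 46.9 kPa, so CO is limiting.
P(O2) remaining = 46.9 − (1/2) × 52.1 = 20.85 kPa
P(gaseous products) = (2)/2 × 52.1 = 52.10 kPa
P_total at -37.5 °C = 20.85 + 52.10 = 72.95 kPa
Scaling to 310 K: P = 72.95 × 310/235.65 = 95.97 kPa

96.0 kPa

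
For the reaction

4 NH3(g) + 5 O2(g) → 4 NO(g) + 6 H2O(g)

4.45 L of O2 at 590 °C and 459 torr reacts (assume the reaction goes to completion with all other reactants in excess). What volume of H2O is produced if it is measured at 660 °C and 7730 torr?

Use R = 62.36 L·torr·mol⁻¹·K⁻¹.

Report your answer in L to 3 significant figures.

n(O2) = PV/RT = (459 × 4.45) / (62.36 × 863.15) = 0.03795 mol
n(H2O) = (6/5) × 0.03795 = 0.04554 mol
V = nRT/P = 0.04554 × 62.36 × 933.15 / 7730 = 0.3428 L

0.343 L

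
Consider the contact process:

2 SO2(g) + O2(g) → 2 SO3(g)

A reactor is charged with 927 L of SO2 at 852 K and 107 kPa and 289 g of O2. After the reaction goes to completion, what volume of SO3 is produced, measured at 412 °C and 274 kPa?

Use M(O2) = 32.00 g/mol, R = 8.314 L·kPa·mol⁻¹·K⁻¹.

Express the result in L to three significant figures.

291 L

n(SO2) = PV/RT = (107 × 927) / (8.314 × 852) = 14.00 mol
n(O2) = 289 / 32.00 = 9.031 mol
For 14.00 mol SO2, stoichiometry requires (1/2) × 14.00 = 7.000 mol O2; 9.031 mol is available, so SO2 is limiting.
n(SO3) = (2/2) × 14.00 = 14.00 mol
V(SO3) = nRT/P = 14.00 × 8.314 × 685.15 / 274 = 291.1 L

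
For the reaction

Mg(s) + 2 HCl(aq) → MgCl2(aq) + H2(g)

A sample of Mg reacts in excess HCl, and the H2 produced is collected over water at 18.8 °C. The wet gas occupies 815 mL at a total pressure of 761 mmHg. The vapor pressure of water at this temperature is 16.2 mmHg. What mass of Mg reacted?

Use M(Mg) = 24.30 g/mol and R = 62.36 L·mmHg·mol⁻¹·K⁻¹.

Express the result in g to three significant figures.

0.810 g

P(H2) = 761 − 16.2 = 744.8 mmHg
n(H2) = PV/RT = (744.8 × 0.8150) / (62.36 × 291.95) = 0.03334 mol
n(Mg) = (1/1) × 0.03334 = 0.03334 mol
m(Mg) = 0.03334 × 24.30 = 0.8102 g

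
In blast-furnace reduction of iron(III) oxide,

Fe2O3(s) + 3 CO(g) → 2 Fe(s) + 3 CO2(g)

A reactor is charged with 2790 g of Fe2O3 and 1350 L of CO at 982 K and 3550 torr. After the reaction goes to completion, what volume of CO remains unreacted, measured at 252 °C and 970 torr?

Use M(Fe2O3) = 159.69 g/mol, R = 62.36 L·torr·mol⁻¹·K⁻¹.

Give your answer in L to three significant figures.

n(Fe2O3) = 2790 / 159.69 = 17.47 mol
n(CO) = PV/RT = (3550 × 1350) / (62.36 × 982) = 78.26 mol
For 17.47 mol Fe2O3, stoichiometry requires (3/1) × 17.47 = 52.41 mol CO; 78.26 mol is available, so Fe2O3 is limiting.
n(CO) consumed = (3/1) × 17.47 = 52.41 mol; remaining = 78.26 − 52.41 = 25.85 mol
V(CO) = nRT/P = 25.85 × 62.36 × 525.15 / 970 = 872.7 L

873 L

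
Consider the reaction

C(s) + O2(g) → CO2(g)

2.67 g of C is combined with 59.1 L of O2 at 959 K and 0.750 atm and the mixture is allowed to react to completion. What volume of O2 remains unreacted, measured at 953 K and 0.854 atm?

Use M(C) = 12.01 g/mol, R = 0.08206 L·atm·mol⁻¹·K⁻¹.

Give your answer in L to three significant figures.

n(C) = 2.67 / 12.01 = 0.2223 mol
n(O2) = PV/RT = (0.750 × 59.1) / (0.08206 × 959) = 0.5632 mol
For 0.2223 mol C, stoichiometry requires (1/1) × 0.2223 = 0.2223 mol O2; 0.5632 mol is available, so C is limiting.
n(O2) consumed = (1/1) × 0.2223 = 0.2223 mol; remaining = 0.5632 − 0.2223 = 0.3409 mol
V(O2) = nRT/P = 0.3409 × 0.08206 × 953 / 0.854 = 31.22 L

31.2 L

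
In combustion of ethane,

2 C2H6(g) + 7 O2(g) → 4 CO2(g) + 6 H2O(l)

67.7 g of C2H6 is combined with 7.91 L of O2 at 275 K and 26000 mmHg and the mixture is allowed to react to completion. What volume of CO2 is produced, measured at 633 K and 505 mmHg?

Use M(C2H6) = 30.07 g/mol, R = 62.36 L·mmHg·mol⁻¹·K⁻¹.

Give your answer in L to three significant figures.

n(C2H6) = 67.7 / 30.07 = 2.251 mol
n(O2) = PV/RT = (26000 × 7.91) / (62.36 × 275) = 11.99 mol
For 2.251 mol C2H6, stoichiometry requires (7/2) × 2.251 = 7.878 mol O2; 11.99 mol is available, so C2H6 is limiting.
n(CO2) = (4/2) × 2.251 = 4.502 mol
V(CO2) = nRT/P = 4.502 × 62.36 × 633 / 505 = 351.9 L

352 L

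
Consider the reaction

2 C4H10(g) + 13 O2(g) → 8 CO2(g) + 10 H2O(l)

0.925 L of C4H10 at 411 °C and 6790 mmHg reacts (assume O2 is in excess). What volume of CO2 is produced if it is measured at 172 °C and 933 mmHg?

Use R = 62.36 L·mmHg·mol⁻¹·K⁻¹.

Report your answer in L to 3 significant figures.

17.5 L

n(C4H10) = PV/RT = (6790 × 0.925) / (62.36 × 684.15) = 0.1472 mol
n(CO2) = (8/2) × 0.1472 = 0.5888 mol
V = nRT/P = 0.5888 × 62.36 × 445.15 / 933 = 17.52 L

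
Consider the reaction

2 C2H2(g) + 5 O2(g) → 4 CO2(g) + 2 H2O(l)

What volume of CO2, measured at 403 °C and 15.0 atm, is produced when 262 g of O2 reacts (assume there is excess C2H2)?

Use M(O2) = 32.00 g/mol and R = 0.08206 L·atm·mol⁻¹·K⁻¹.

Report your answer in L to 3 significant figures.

n(O2) = 262.0 / 32.00 = 8.188 mol
n(CO2) = (4/5) × 8.188 = 6.550 mol
V = nRT/P = 6.550 × 0.08206 × 676.15 / 15.0 = 24.23 L

24.2 L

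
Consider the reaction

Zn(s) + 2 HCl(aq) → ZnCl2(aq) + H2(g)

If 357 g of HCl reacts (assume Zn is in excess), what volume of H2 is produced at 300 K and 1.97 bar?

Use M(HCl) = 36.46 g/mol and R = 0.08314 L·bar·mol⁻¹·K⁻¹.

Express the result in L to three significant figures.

62.0 L

n(HCl) = 357.0 / 36.46 = 9.792 mol
n(H2) = (1/2) × 9.792 = 4.896 mol
V = nRT/P = 4.896 × 0.08314 × 300 / 1.97 = 61.99 L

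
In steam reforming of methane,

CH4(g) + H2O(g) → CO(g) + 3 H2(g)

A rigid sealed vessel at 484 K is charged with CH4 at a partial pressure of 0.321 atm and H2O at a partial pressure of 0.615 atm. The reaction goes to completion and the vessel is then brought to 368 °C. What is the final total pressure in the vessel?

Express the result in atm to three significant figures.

Because the vessel is rigid and T is held at 484 K, work the stoichiometry in partial pressures (P_i = n_iRT/V).
P(H2O) required for 0.321 atm of CH4 = (1/1) × 0.321 = 0.3210 atm; available 0.615 atm, so CH4 is limiting.
P(H2O) remaining = 0.615 − (1/1) × 0.321 = 0.2940 atm
P(gaseous products) = (1+3)/1 × 0.321 = 1.284 atm
P_total at 484 K = 0.2940 + 1.284 = 1.578 atm
Scaling to 368 °C: P = 1.578 × 641.15/484 = 2.090 atm

2.09 atm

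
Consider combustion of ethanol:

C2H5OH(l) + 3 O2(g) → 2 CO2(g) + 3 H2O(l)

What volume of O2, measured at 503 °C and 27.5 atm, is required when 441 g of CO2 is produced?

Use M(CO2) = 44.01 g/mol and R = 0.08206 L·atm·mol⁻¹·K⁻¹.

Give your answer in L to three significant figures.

34.8 L

n(CO2) = 441.0 / 44.01 = 10.02 mol
n(O2) = (3/2) × 10.02 = 15.03 mol
V = nRT/P = 15.03 × 0.08206 × 776.15 / 27.5 = 34.81 L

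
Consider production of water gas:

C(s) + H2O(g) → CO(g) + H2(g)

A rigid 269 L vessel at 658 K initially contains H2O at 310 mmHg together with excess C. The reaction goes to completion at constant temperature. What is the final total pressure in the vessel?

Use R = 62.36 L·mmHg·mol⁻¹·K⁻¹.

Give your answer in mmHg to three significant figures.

Since T and V are fixed, P_final/P_initial = n_final/n_initial = 2/1.
P_final = (2/1) × 310 = 620.0 mmHg

620 mmHg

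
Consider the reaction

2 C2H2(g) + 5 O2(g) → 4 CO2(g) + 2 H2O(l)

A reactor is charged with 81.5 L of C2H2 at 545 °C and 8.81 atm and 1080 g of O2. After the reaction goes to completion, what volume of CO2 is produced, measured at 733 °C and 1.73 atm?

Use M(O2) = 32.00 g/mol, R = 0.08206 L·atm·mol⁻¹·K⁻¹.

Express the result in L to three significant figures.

n(C2H2) = PV/RT = (8.81 × 81.5) / (0.08206 × 818.15) = 10.69 mol
n(O2) = 1080 / 32.00 = 33.75 mol
For 10.69 mol C2H2, stoichiometry requires (5/2) × 10.69 = 26.72 mol O2; 33.75 mol is available, so C2H2 is limiting.
n(CO2) = (4/2) × 10.69 = 21.38 mol
V(CO2) = nRT/P = 21.38 × 0.08206 × 1006.15 / 1.73 = 1020 L

1020 L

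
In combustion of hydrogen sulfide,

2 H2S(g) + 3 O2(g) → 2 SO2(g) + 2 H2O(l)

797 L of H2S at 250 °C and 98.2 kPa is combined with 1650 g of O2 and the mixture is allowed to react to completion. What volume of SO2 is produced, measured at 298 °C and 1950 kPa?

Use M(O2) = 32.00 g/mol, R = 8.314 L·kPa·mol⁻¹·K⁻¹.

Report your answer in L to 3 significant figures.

n(H2S) = PV/RT = (98.2 × 797) / (8.314 × 523.15) = 17.99 mol
n(O2) = 1650 / 32.00 = 51.56 mol
For 17.99 mol H2S, stoichiometry requires (3/2) × 17.99 = 26.98 mol O2; 51.56 mol is available, so H2S is limiting.
n(SO2) = (2/2) × 17.99 = 17.99 mol
V(SO2) = nRT/P = 17.99 × 8.314 × 571.15 / 1950 = 43.81 L

43.8 L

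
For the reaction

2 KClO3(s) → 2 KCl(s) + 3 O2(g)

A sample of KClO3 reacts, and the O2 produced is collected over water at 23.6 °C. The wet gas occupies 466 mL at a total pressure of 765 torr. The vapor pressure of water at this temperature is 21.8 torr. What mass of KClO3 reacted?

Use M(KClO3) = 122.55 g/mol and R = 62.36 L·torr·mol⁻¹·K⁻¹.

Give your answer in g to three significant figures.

1.53 g

P(O2) = 765 − 21.8 = 743.2 torr
n(O2) = PV/RT = (743.2 × 0.4660) / (62.36 × 296.75) = 0.01872 mol
n(KClO3) = (2/3) × 0.01872 = 0.01248 mol
m(KClO3) = 0.01248 × 122.55 = 1.529 g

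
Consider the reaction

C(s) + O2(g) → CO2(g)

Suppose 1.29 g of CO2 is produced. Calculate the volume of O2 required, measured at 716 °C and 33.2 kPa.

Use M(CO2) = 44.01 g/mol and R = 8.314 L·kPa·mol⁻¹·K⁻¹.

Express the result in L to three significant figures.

n(CO2) = 1.290 / 44.01 = 0.02931 mol
n(O2) = (1/1) × 0.02931 = 0.02931 mol
V = nRT/P = 0.02931 × 8.314 × 989.15 / 33.2 = 7.260 L

7.26 L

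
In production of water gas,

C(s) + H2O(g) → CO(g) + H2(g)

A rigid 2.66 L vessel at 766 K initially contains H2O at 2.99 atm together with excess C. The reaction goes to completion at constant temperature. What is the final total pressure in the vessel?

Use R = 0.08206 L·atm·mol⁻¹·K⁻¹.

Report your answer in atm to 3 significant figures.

5.98 atm

Rigid vessel, constant T ⇒ P scales with total gas moles (1 → 2).
P_final = (2/1) × 2.99 = 5.980 atm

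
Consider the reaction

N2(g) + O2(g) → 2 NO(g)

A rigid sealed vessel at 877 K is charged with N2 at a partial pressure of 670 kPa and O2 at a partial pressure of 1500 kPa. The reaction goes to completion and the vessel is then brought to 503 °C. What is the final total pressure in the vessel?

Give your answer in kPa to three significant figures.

At constant V, partial pressures at 877 K are proportional to moles, so apply stoichiometry directly to pressures.
P(O2) required for 670 kPa of N2 = (1/1) × 670 = 670.0 kPa; available 1500 kPa, so N2 is limiting.
P(O2) remaining = 1500 − (1/1) × 670 = 830.0 kPa
P(gaseous products) = (2)/1 × 670 = 1340 kPa
P_total at 877 K = 830.0 + 1340 = 2170 kPa
Scaling to 503 °C: P = 2170 × 776.15/877 = 1920 kPa

1920 kPa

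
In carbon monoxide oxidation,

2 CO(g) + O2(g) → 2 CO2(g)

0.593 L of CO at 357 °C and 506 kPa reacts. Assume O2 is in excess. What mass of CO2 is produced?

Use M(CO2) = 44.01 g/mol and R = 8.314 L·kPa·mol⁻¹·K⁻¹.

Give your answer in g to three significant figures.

n(CO) = PV/RT = (506 × 0.593) / (8.314 × 630.15) = 0.05727 mol
n(CO2) = (2/2) × 0.05727 = 0.05727 mol
m(CO2) = 0.05727 × 44.01 = 2.520 g

2.52 g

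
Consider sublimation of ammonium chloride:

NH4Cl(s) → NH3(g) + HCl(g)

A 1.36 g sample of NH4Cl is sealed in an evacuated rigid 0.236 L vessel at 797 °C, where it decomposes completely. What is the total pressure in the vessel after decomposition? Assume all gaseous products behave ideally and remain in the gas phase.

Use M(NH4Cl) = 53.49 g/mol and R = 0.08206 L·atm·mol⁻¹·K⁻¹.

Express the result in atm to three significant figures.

n(NH4Cl) = 1.36 / 53.49 = 0.02543 mol
n(gas produced) = (2/1) × 0.02543 = 0.05086 mol
P = nRT/V = 0.05086 × 0.08206 × 1070.15 / 0.236 = 18.93 atm

18.9 atm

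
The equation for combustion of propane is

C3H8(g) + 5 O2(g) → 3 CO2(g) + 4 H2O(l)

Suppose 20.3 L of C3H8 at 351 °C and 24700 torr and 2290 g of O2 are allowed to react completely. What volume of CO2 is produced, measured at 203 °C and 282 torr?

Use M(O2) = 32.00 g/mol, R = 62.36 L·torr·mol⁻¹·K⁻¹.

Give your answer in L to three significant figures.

4070 L

n(C3H8) = PV/RT = (24700 × 20.3) / (62.36 × 624.15) = 12.88 mol
n(O2) = 2290 / 32.00 = 71.56 mol
For 12.88 mol C3H8, stoichiometry requires (5/1) × 12.88 = 64.40 mol O2; 71.56 mol is available, so C3H8 is limiting.
n(CO2) = (3/1) × 12.88 = 38.64 mol
V(CO2) = nRT/P = 38.64 × 62.36 × 476.15 / 282 = 4069 L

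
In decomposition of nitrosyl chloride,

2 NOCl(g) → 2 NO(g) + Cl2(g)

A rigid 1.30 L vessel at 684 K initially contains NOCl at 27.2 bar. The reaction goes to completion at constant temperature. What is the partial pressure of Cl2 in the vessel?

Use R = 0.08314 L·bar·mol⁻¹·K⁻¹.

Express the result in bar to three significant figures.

13.6 bar

n(NOCl)₀ = PV/RT = (27.2 × 1.30) / (0.08314 × 684) = 0.6218 mol
n(Cl2) = (1/2) × 0.6218 = 0.3109 mol
P(Cl2) = nRT/V = 0.3109 × 0.08314 × 684 / 1.30 = 13.60 bar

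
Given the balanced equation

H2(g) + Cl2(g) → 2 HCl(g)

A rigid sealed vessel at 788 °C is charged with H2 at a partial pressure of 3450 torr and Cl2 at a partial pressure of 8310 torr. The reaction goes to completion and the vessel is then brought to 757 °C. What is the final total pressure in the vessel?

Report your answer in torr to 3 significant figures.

11400 torr

At constant V, partial pressures at 788 °C are proportional to moles, so apply stoichiometry directly to pressures.
P(Cl2) required for 3450 torr of H2 = (1/1) × 3450 = 3450 torr; available 8310 torr, so H2 is limiting.
P(Cl2) remaining = 8310 − (1/1) × 3450 = 4860 torr
P(gaseous products) = (2)/1 × 3450 = 6900 torr
P_total at 788 °C = 4860 + 6900 = 11760 torr
Scaling to 757 °C: P = 11760 × 1030.15/1061.15 = 11420 torr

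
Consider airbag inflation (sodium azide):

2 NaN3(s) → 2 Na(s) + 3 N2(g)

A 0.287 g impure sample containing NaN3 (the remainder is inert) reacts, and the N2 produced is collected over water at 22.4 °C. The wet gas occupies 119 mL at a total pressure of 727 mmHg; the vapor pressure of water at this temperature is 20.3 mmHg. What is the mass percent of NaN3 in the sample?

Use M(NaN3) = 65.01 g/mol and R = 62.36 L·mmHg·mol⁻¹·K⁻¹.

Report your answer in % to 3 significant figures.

P(N2) = 727 − 20.3 = 706.7 mmHg
n(N2) = PV/RT = (706.7 × 0.1190) / (62.36 × 295.55) = 0.004563 mol
n(NaN3) = (2/3) × 0.004563 = 0.003042 mol
m(NaN3) = 0.003042 × 65.01 = 0.1978 g
%NaN3 = 0.1978 / 0.287 × 100 = 68.92%

68.9 %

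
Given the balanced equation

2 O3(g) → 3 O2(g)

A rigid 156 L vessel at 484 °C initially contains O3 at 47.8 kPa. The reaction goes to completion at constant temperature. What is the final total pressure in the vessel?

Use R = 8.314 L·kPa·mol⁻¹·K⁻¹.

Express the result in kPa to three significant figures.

71.7 kPa

Since T and V are fixed, P_final/P_initial = n_final/n_initial = 3/2.
P_final = (3/2) × 47.8 = 71.70 kPa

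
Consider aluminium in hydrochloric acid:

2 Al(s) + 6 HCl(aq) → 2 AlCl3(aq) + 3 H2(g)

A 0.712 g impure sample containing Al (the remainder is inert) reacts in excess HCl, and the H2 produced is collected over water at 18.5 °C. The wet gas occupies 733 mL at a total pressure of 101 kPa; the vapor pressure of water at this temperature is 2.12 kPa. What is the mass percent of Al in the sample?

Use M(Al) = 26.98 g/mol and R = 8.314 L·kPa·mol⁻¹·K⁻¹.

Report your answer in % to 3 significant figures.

75.5 %

P(H2) = 101 − 2.12 = 98.88 kPa
n(H2) = PV/RT = (98.88 × 0.7330) / (8.314 × 291.65) = 0.02989 mol
n(Al) = (2/3) × 0.02989 = 0.01993 mol
m(Al) = 0.01993 × 26.98 = 0.5377 g
%Al = 0.5377 / 0.712 × 100 = 75.52%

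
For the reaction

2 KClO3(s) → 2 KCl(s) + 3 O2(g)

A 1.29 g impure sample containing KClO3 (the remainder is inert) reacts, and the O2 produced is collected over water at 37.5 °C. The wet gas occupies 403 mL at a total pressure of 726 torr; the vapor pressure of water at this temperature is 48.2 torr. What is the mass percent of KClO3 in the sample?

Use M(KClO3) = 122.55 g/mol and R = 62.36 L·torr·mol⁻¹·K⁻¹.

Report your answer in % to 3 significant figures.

P(O2) = 726 − 48.2 = 677.8 torr
n(O2) = PV/RT = (677.8 × 0.4030) / (62.36 × 310.65) = 0.01410 mol
n(KClO3) = (2/3) × 0.01410 = 0.009400 mol
m(KClO3) = 0.009400 × 122.55 = 1.152 g
%KClO3 = 1.152 / 1.29 × 100 = 89.30%

89.3 %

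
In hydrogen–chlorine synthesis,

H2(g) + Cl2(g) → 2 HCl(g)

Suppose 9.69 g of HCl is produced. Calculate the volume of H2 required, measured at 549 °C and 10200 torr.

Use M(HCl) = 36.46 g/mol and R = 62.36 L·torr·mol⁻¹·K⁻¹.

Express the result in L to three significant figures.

n(HCl) = 9.690 / 36.46 = 0.2658 mol
n(H2) = (1/2) × 0.2658 = 0.1329 mol
V = nRT/P = 0.1329 × 62.36 × 822.15 / 10200 = 0.6680 L

0.668 L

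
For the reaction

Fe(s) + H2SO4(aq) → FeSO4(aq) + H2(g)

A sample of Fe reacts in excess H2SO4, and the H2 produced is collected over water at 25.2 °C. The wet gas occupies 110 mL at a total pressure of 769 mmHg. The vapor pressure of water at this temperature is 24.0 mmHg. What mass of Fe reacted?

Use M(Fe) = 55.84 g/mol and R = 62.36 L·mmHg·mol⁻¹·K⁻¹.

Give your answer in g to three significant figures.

0.246 g

P(H2) = 769 − 24.0 = 745.0 mmHg
n(H2) = PV/RT = (745.0 × 0.1100) / (62.36 × 298.35) = 0.004405 mol
n(Fe) = (1/1) × 0.004405 = 0.004405 mol
m(Fe) = 0.004405 × 55.84 = 0.2460 g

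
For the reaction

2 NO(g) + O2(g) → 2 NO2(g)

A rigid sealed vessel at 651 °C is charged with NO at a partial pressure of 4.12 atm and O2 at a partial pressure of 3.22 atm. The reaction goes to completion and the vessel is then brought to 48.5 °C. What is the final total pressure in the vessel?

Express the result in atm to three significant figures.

At constant V, partial pressures at 651 °C are proportional to moles, so apply stoichiometry directly to pressures.
P(O2) required for 4.12 atm of NO = (1/2) × 4.12 = 2.060 atm; available 3.22 atm, so NO is limiting.
P(O2) remaining = 3.22 − (1/2) × 4.12 = 1.160 atm
P(gaseous products) = (2)/2 × 4.12 = 4.120 atm
P_total at 651 °C = 1.160 + 4.120 = 5.280 atm
Scaling to 48.5 °C: P = 5.280 × 321.65/924.15 = 1.838 atm

1.84 atm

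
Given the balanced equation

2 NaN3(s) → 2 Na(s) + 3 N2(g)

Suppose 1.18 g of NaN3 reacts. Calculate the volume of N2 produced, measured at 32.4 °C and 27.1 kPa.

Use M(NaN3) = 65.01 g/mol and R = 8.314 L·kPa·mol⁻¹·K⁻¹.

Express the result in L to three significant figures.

2.55 L

n(NaN3) = 1.180 / 65.01 = 0.01815 mol
n(N2) = (3/2) × 0.01815 = 0.02722 mol
V = nRT/P = 0.02722 × 8.314 × 305.55 / 27.1 = 2.552 L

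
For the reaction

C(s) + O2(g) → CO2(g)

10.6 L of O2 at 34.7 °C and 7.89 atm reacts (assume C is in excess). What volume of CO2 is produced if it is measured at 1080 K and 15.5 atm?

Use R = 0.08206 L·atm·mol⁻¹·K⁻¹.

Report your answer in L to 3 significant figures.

n(O2) = PV/RT = (7.89 × 10.6) / (0.08206 × 307.85) = 3.311 mol
n(CO2) = (1/1) × 3.311 = 3.311 mol
V = nRT/P = 3.311 × 0.08206 × 1080 / 15.5 = 18.93 L

18.9 L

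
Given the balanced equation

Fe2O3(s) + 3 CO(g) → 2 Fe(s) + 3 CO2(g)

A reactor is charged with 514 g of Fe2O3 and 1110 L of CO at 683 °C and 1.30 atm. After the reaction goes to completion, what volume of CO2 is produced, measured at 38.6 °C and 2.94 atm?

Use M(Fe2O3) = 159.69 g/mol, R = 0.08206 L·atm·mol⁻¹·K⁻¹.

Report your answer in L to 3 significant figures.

n(Fe2O3) = 514 / 159.69 = 3.219 mol
n(CO) = PV/RT = (1.30 × 1110) / (0.08206 × 956.15) = 18.39 mol
For 3.219 mol Fe2O3, stoichiometry requires (3/1) × 3.219 = 9.657 mol CO; 18.39 mol is available, so Fe2O3 is limiting.
n(CO2) = (3/1) × 3.219 = 9.657 mol
V(CO2) = nRT/P = 9.657 × 0.08206 × 311.75 / 2.94 = 84.03 L

84.0 L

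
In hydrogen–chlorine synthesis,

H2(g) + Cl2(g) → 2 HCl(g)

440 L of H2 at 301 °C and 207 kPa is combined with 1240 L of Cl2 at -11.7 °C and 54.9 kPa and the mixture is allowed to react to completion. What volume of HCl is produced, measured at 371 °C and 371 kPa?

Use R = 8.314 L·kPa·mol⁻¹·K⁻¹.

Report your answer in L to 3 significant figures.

551 L

n(H2) = PV/RT = (207 × 440) / (8.314 × 574.15) = 19.08 mol
n(Cl2) = PV/RT = (54.9 × 1240) / (8.314 × 261.45) = 31.32 mol
For 19.08 mol H2, stoichiometry requires (1/1) × 19.08 = 19.08 mol Cl2; 31.32 mol is available, so H2 is limiting.
n(HCl) = (2/1) × 19.08 = 38.16 mol
V(HCl) = nRT/P = 38.16 × 8.314 × 644.15 / 371 = 550.8 L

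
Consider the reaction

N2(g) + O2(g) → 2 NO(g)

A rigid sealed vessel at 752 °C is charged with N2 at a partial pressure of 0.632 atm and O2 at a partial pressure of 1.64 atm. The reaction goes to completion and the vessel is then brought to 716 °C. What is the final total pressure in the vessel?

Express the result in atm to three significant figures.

2.19 atm

At constant V, partial pressures at 752 °C are proportional to moles, so apply stoichiometry directly to pressures.
P(O2) required for 0.632 atm of N2 = (1/1) × 0.632 = 0.6320 atm; available 1.64 atm, so N2 is limiting.
P(O2) remaining = 1.64 − (1/1) × 0.632 = 1.008 atm
P(gaseous products) = (2)/1 × 0.632 = 1.264 atm
P_total at 752 °C = 1.008 + 1.264 = 2.272 atm
Scaling to 716 °C: P = 2.272 × 989.15/1025.15 = 2.192 atm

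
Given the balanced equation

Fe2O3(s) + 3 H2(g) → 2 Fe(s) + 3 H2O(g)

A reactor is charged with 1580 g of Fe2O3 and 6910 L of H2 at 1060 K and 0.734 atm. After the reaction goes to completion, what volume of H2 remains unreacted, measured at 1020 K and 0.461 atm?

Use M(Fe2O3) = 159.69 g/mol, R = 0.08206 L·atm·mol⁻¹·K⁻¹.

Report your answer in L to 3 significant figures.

n(Fe2O3) = 1580 / 159.69 = 9.894 mol
n(H2) = PV/RT = (0.734 × 6910) / (0.08206 × 1060) = 58.31 mol
For 9.894 mol Fe2O3, stoichiometry requires (3/1) × 9.894 = 29.68 mol H2; 58.31 mol is available, so Fe2O3 is limiting.
n(H2) consumed = (3/1) × 9.894 = 29.68 mol; remaining = 58.31 − 29.68 = 28.63 mol
V(H2) = nRT/P = 28.63 × 0.08206 × 1020 / 0.461 = 5198 L

5200 L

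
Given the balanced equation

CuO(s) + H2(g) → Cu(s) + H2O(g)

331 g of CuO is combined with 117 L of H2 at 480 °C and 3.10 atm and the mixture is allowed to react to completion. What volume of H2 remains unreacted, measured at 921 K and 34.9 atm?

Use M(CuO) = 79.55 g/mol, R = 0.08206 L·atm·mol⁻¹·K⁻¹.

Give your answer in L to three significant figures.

n(CuO) = 331 / 79.55 = 4.161 mol
n(H2) = PV/RT = (3.10 × 117) / (0.08206 × 753.15) = 5.869 mol
For 4.161 mol CuO, stoichiometry requires (1/1) × 4.161 = 4.161 mol H2; 5.869 mol is available, so CuO is limiting.
n(H2) consumed = (1/1) × 4.161 = 4.161 mol; remaining = 5.869 − 4.161 = 1.708 mol
V(H2) = nRT/P = 1.708 × 0.08206 × 921 / 34.9 = 3.699 L

3.70 L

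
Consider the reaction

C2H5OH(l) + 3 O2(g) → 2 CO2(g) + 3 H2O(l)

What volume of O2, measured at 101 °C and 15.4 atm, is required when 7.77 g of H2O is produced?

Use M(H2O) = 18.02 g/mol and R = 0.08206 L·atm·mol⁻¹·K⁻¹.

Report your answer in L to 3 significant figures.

n(H2O) = 7.770 / 18.02 = 0.4312 mol
n(O2) = (3/3) × 0.4312 = 0.4312 mol
V = nRT/P = 0.4312 × 0.08206 × 374.15 / 15.4 = 0.8597 L

0.860 L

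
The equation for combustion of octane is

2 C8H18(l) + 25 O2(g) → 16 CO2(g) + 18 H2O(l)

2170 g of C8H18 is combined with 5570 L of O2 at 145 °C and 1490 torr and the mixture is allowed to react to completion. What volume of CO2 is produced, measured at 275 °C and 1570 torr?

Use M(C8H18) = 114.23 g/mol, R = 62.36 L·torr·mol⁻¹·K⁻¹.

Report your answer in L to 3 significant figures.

n(C8H18) = 2170 / 114.23 = 19.00 mol
n(O2) = PV/RT = (1490 × 5570) / (62.36 × 418.15) = 318.3 mol
For 19.00 mol C8H18, stoichiometry requires (25/2) × 19.00 = 237.5 mol O2; 318.3 mol is available, so C8H18 is limiting.
n(CO2) = (16/2) × 19.00 = 152.0 mol
V(CO2) = nRT/P = 152.0 × 62.36 × 548.15 / 1570 = 3309 L

3310 L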